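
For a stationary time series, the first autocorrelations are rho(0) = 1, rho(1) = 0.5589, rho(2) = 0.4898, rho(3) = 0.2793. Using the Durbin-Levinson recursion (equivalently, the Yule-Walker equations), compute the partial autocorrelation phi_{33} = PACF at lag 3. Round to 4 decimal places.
\phi_{33} = -0.1060

The PACF at lag k is phi_{kk}, the last component of the solution
to the Yule-Walker system G_k phi = r_k where
  (G_k)_{ij} = rho(|i - j|), (r_k)_i = rho(i), i,j = 1..k.
Equivalently, Durbin-Levinson gives phi_{kk} iteratively:
  phi_{11} = rho(1)
  phi_{kk} = [rho(k) - sum_{j=1..k-1} phi_{k-1,j} rho(k-j)]
            / [1 - sum_{j=1..k-1} phi_{k-1,j} rho(j)],
  phi_{k,j} = phi_{k-1,j} - phi_{kk} phi_{k-1,k-j},  j = 1..k-1.
Step k = 1:
  phi_11 = rho(1) = 0.5589.
Step k = 2:
  phi_22 = [rho(2) - phi_11 rho(1)] / [1 - phi_11 rho(1)] = [0.4898 - (0.5589)(0.5589)] / [1 - (0.5589)(0.5589)]
         = 0.17743079 / 0.68763079 = 0.258032.
  Update: phi_21 = phi_11 - phi_22 phi_11 = 0.5589 - (0.258032)(0.5589) = 0.414686.
Step k = 3:
  phi_33 = [rho(3) - phi_21 rho(2) - phi_22 rho(1)] / [1 - phi_21 rho(1) - phi_22 rho(2)]
    numerator   = 0.2793 - (0.414686)(0.4898) - (0.258032)(0.5589) = -0.06802726
    denominator = 1 - (0.414686)(0.5589) - (0.258032)(0.4898) = 0.64184796
  phi_33 = -0.06802726 / 0.64184796 = -0.106.
Therefore phi_{33} = -0.1060.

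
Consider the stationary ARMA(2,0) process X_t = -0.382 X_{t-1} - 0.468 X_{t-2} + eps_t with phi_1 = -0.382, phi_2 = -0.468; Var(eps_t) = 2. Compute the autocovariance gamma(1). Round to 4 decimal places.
\gamma(1) = -0.7148

Multiply the model equation by X_{t-k} and take expectations. With theta_0 = psi_0 = 1 and psi_j the MA(infinity) weights, this gives
  gamma(k) - sum_i phi_i gamma(k-i) = c_k,
  c_k = sigma^2 * sum_{j=k..q} theta_j psi_{j-k}   (c_k = 0 for k > q),
using gamma(-m) = gamma(m).
Pure AR (q = 0): c_0 = sigma^2 = 2, c_k = 0 for k >= 1.
Equations for k = 0, 1, 2 (AR order 2, c_2 = 0):
  (E0) gamma(0) = phi_1 gamma(1) + phi_2 gamma(2) + c_0
  (E1) gamma(1) = phi_1 gamma(0) + phi_2 gamma(1) + c_1
  (E2) gamma(2) = phi_1 gamma(1) + phi_2 gamma(0)
From (E1): gamma(1) = A gamma(0) + B with
  A = phi_1 / (1 - phi_2) = -0.382 / 1.468 = -0.260218,   B = c_1 / (1 - phi_2) = 0 / 1.468 = 0.
Insert (E2) into (E0): gamma(0) (1 - phi_2^2) = phi_1 (1 + phi_2) gamma(1) + c_0.
  phi_1 (1 + phi_2) = (-0.382)(0.532) = -0.203224,   1 - phi_2^2 = 0.780976.
Replace gamma(1) by A gamma(0) + B and collect gamma(0):
  gamma(0) [0.780976 - (-0.203224)(-0.260218)] = c_0 = 2
  gamma(0) * 0.728093 = 2
  gamma(0) = 2 / 0.728093 = 2.7469.
  gamma(1) = A gamma(0) = (-0.260218)(2.7469) = -0.714793.
Therefore gamma(1) = -0.7148 (to 4 decimal places).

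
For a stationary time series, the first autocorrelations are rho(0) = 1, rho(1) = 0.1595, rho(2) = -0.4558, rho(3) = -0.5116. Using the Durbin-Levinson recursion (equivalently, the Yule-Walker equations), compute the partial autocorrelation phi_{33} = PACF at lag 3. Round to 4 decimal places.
\phi_{33} = -0.4400

The PACF at lag k is phi_{kk}, the last component of the solution
to the Yule-Walker system G_k phi = r_k where
  (G_k)_{ij} = rho(|i - j|), (r_k)_i = rho(i), i,j = 1..k.
Equivalently, Durbin-Levinson gives phi_{kk} iteratively:
  phi_{11} = rho(1)
  phi_{kk} = [rho(k) - sum_{j=1..k-1} phi_{k-1,j} rho(k-j)]
            / [1 - sum_{j=1..k-1} phi_{k-1,j} rho(j)],
  phi_{k,j} = phi_{k-1,j} - phi_{kk} phi_{k-1,k-j},  j = 1..k-1.
Step k = 1:
  phi_11 = rho(1) = 0.1595.
Step k = 2:
  phi_22 = [rho(2) - phi_11 rho(1)] / [1 - phi_11 rho(1)] = [-0.4558 - (0.1595)(0.1595)] / [1 - (0.1595)(0.1595)]
         = -0.48124025 / 0.97455975 = -0.493803.
  Update: phi_21 = phi_11 - phi_22 phi_11 = 0.1595 - (-0.493803)(0.1595) = 0.238262.
Step k = 3:
  phi_33 = [rho(3) - phi_21 rho(2) - phi_22 rho(1)] / [1 - phi_21 rho(1) - phi_22 rho(2)]
    numerator   = -0.5116 - (0.238262)(-0.4558) - (-0.493803)(0.1595) = -0.32423886
    denominator = 1 - (0.238262)(0.1595) - (-0.493803)(-0.4558) = 0.73692201
  phi_33 = -0.32423886 / 0.73692201 = -0.44.
Therefore phi_{33} = -0.4400.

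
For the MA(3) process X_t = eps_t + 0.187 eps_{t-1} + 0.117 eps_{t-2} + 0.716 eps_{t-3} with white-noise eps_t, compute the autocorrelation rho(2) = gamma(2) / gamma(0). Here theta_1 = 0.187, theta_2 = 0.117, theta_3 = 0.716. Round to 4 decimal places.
\rho(2) = 0.1607

For an MA(q) process with theta_0 = 1, the autocovariance is
  gamma(k) = sigma^2 * sum_{i=0..q-k} theta_i * theta_{i+k},
and rho(k) = gamma(k) / gamma(0). Sigma^2 cancels.
  numerator   = (1)*(0.117) + (0.187)*(0.716) = 0.250892.
  denominator = (1)^2 + (0.187)^2 + (0.117)^2 + (0.716)^2 = 1.561314.
  rho(2) = 0.250892 / 1.561314 = 0.1607.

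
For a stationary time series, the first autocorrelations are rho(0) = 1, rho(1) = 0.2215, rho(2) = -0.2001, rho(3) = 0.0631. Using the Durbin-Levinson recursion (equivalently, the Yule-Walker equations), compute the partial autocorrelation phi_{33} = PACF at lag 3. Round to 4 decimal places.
\phi_{33} = 0.1999

The PACF at lag k is phi_{kk}, the last component of the solution
to the Yule-Walker system G_k phi = r_k where
  (G_k)_{ij} = rho(|i - j|), (r_k)_i = rho(i), i,j = 1..k.
Equivalently, Durbin-Levinson gives phi_{kk} iteratively:
  phi_{11} = rho(1)
  phi_{kk} = [rho(k) - sum_{j=1..k-1} phi_{k-1,j} rho(k-j)]
            / [1 - sum_{j=1..k-1} phi_{k-1,j} rho(j)],
  phi_{k,j} = phi_{k-1,j} - phi_{kk} phi_{k-1,k-j},  j = 1..k-1.
Step k = 1:
  phi_11 = rho(1) = 0.2215.
Step k = 2:
  phi_22 = [rho(2) - phi_11 rho(1)] / [1 - phi_11 rho(1)] = [-0.2001 - (0.2215)(0.2215)] / [1 - (0.2215)(0.2215)]
         = -0.24916225 / 0.95093775 = -0.262017.
  Update: phi_21 = phi_11 - phi_22 phi_11 = 0.2215 - (-0.262017)(0.2215) = 0.279537.
Step k = 3:
  phi_33 = [rho(3) - phi_21 rho(2) - phi_22 rho(1)] / [1 - phi_21 rho(1) - phi_22 rho(2)]
    numerator   = 0.0631 - (0.279537)(-0.2001) - (-0.262017)(0.2215) = 0.17707218
    denominator = 1 - (0.279537)(0.2215) - (-0.262017)(-0.2001) = 0.8856529
  phi_33 = 0.17707218 / 0.8856529 = 0.1999.
Therefore phi_{33} = 0.1999.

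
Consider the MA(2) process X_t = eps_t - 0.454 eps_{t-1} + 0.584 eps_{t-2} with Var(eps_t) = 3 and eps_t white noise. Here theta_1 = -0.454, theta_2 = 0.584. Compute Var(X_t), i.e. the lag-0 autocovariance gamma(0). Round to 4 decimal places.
\gamma(0) = 4.6415

For an MA(q) process X_t = eps_t + sum_i theta_i eps_{t-i} with
Var(eps_t) = sigma^2, the variance is
  gamma(0) = sigma^2 * (1 + sum_i theta_i^2).
  sum_i theta_i^2 = (-0.454)^2 + (0.584)^2 = 0.206116 + 0.341056 = 0.547172.
  gamma(0) = 3 * (1 + 0.547172) = 3 * 1.547172 = 4.641516, which rounds to 4.6415.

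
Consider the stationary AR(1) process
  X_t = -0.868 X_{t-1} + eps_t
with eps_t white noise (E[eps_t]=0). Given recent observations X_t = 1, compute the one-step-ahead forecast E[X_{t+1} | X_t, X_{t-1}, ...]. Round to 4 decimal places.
E[X_{t+1} \mid \mathcal F_t] = -0.8680

For an AR(p) model X_t = c + sum_i phi_i X_{t-i} + eps_t, the
one-step-ahead conditional mean is
  E[X_{t+1} | X_t, ...] = c + sum_i phi_i X_{t+1-i}.
Substitute known values:
  E[X_{t+1} | ...] = (-0.868) * (1)
                   = -0.8680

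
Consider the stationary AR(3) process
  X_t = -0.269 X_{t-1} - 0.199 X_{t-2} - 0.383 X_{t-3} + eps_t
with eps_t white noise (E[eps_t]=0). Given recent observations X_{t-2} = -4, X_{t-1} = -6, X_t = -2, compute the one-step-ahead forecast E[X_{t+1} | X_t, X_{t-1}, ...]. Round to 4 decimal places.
E[X_{t+1} \mid \mathcal F_t] = 3.2640

For an AR(p) model X_t = c + sum_i phi_i X_{t-i} + eps_t, the
one-step-ahead conditional mean is
  E[X_{t+1} | X_t, ...] = c + sum_i phi_i X_{t+1-i}.
Substitute known values:
  E[X_{t+1} | ...] = (-0.269) * (-2) + (-0.199) * (-6) + (-0.383) * (-4)
                   = 3.2640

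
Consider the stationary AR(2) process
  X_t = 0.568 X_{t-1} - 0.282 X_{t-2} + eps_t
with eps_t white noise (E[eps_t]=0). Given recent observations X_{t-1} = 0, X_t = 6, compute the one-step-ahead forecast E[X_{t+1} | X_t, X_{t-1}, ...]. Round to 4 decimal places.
E[X_{t+1} \mid \mathcal F_t] = 3.4080

For an AR(p) model X_t = c + sum_i phi_i X_{t-i} + eps_t, the
one-step-ahead conditional mean is
  E[X_{t+1} | X_t, ...] = c + sum_i phi_i X_{t+1-i}.
Substitute known values:
  E[X_{t+1} | ...] = (0.568) * (6) + (-0.282) * (0)
                   = 3.4080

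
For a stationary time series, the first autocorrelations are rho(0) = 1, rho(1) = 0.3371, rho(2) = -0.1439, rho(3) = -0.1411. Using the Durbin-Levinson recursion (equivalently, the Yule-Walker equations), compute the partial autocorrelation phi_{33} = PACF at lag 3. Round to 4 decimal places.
\phi_{33} = 0.0240

The PACF at lag k is phi_{kk}, the last component of the solution
to the Yule-Walker system G_k phi = r_k where
  (G_k)_{ij} = rho(|i - j|), (r_k)_i = rho(i), i,j = 1..k.
Equivalently, Durbin-Levinson gives phi_{kk} iteratively:
  phi_{11} = rho(1)
  phi_{kk} = [rho(k) - sum_{j=1..k-1} phi_{k-1,j} rho(k-j)]
            / [1 - sum_{j=1..k-1} phi_{k-1,j} rho(j)],
  phi_{k,j} = phi_{k-1,j} - phi_{kk} phi_{k-1,k-j},  j = 1..k-1.
Step k = 1:
  phi_11 = rho(1) = 0.3371.
Step k = 2:
  phi_22 = [rho(2) - phi_11 rho(1)] / [1 - phi_11 rho(1)] = [-0.1439 - (0.3371)(0.3371)] / [1 - (0.3371)(0.3371)]
         = -0.25753641 / 0.88636359 = -0.290554.
  Update: phi_21 = phi_11 - phi_22 phi_11 = 0.3371 - (-0.290554)(0.3371) = 0.435046.
Step k = 3:
  phi_33 = [rho(3) - phi_21 rho(2) - phi_22 rho(1)] / [1 - phi_21 rho(1) - phi_22 rho(2)]
    numerator   = -0.1411 - (0.435046)(-0.1439) - (-0.290554)(0.3371) = 0.0194488
    denominator = 1 - (0.435046)(0.3371) - (-0.290554)(-0.1439) = 0.81153538
  phi_33 = 0.0194488 / 0.81153538 = 0.024.
Therefore phi_{33} = 0.0240.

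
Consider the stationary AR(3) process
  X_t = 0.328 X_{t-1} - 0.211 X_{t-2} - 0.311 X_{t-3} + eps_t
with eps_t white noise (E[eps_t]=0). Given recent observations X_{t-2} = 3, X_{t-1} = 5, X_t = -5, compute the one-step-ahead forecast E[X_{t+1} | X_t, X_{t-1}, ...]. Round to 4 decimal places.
E[X_{t+1} \mid \mathcal F_t] = -3.6280

For an AR(p) model X_t = c + sum_i phi_i X_{t-i} + eps_t, the
one-step-ahead conditional mean is
  E[X_{t+1} | X_t, ...] = c + sum_i phi_i X_{t+1-i}.
Substitute known values:
  E[X_{t+1} | ...] = (0.328) * (-5) + (-0.211) * (5) + (-0.311) * (3)
                   = -3.6280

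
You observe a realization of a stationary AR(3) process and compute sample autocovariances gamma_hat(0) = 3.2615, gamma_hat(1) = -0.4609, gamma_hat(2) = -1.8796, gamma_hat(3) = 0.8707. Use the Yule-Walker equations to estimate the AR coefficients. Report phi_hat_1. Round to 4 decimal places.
\hat\phi_{1} = -0.1780

The Yule-Walker equations for an AR(p) process read, in matrix form,
  Gamma_p phi = r_p,   with   (Gamma_p)_{ij} = gamma(|i - j|),
                       (r_p)_i = gamma(i),   i,j = 1..p.
Substitute the sample gammas (Toeplitz matrix and right-hand side of size 3):
  Gamma_p = [[3.2615, -0.4609, -1.8796], [-0.4609, 3.2615, -0.4609], [-1.8796, -0.4609, 3.2615]]
  r_p     = [-0.4609, -1.8796, 0.8707]
Written out (R1..R3):
  (R1) 3.2615 phi_1 - 0.4609 phi_2 - 1.8796 phi_3 = -0.4609
  (R2) -0.4609 phi_1 + 3.2615 phi_2 - 0.4609 phi_3 = -1.8796
  (R3) -1.8796 phi_1 - 0.4609 phi_2 + 3.2615 phi_3 = 0.8707
Gaussian elimination:
  R2 <- R2 - (-0.4609/3.2615) R1 = R2 - (-0.141315) R1:  3.196368 phi_2 - 0.726516 phi_3 = -1.944732
  R3 <- R3 - (-1.8796/3.2615) R1 = R3 - (-0.576299) R1:  -0.726516 phi_2 + 2.178288 phi_3 = 0.605084
  R3 <- R3 - (-0.726516/3.196368) R2 = R3 - (-0.227294) R2:  2.013155 phi_3 = 0.163057
Back-substitution:
  phi_hat_3 = 0.163057 / 2.013155 = 0.080996
  phi_hat_2 = (-1.944732 - (-0.726516)(0.080996)) / 3.196368 = -0.59001
  phi_hat_1 = (-0.4609 - (-0.4609)(-0.59001) - (-1.8796)(0.080996)) / 3.2615 = -0.178015
So phi_hat = [-0.1780, -0.5900, 0.0810].
Therefore phi_hat_1 = -0.1780.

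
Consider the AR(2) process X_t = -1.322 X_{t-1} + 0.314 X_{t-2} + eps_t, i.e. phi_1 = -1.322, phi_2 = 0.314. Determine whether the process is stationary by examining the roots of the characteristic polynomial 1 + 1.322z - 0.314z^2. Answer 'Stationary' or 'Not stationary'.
\text{Not stationary}

The AR(p) characteristic polynomial is P(z) = 1 + 1.322z - 0.314z^2.
Stationarity requires all roots to lie outside the unit circle, i.e. |z| > 1 for every root.
Set 1 + (1.322) z + (-0.314) z^2 = 0, i.e. a z^2 + b z + c = 0 with a = -0.314, b = 1.322, c = 1.
Discriminant D = b^2 - 4ac = (1.322)^2 - 4*(-0.314)*1 = 1.747684 - (-1.256) = 3.003684.
D >= 0, so the roots are real: z = (-b +/- sqrt(D)) / (2a) = (-1.322 +/- 1.733114) / (-0.628).
  z_1 = (-1.322 + 1.733114) / (-0.628) = -0.6546,   |z_1| = 0.6546.
  z_2 = (-1.322 - 1.733114) / (-0.628) = 4.8648,   |z_2| = 4.8648.
Moduli of all roots: 0.6546, 4.8648.
All moduli strictly greater than 1? No.
Verdict: Not stationary.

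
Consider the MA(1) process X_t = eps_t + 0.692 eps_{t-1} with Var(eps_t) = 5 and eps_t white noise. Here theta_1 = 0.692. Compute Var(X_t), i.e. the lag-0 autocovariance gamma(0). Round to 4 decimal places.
\gamma(0) = 7.3943

For an MA(q) process X_t = eps_t + sum_i theta_i eps_{t-i} with
Var(eps_t) = sigma^2, the variance is
  gamma(0) = sigma^2 * (1 + sum_i theta_i^2).
  sum_i theta_i^2 = (0.692)^2 = 0.478864.
  gamma(0) = 5 * (1 + 0.478864) = 5 * 1.478864 = 7.39432, which rounds to 7.3943.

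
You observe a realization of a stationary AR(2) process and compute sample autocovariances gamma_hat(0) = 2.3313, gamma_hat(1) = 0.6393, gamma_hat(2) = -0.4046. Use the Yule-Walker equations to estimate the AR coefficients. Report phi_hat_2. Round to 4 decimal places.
\hat\phi_{2} = -0.2690

The Yule-Walker equations for an AR(p) process read, in matrix form,
  Gamma_p phi = r_p,   with   (Gamma_p)_{ij} = gamma(|i - j|),
                       (r_p)_i = gamma(i),   i,j = 1..p.
Substitute the sample gammas (Toeplitz matrix and right-hand side of size 2):
  Gamma_p = [[2.3313, 0.6393], [0.6393, 2.3313]]
  r_p     = [0.6393, -0.4046]
Written out:
  2.3313 phi_1 + 0.6393 phi_2 = 0.6393
  0.6393 phi_1 + 2.3313 phi_2 = -0.4046
Solve by Cramer's rule:
  det = gamma(0)^2 - gamma(1)^2 = (2.3313)^2 - (0.6393)^2 = 5.43495969 - 0.40870449 = 5.0262552
  phi_hat_1 = [gamma(1) gamma(0) - gamma(1) gamma(2)] / det = [(0.6393)(2.3313) - (0.6393)(-0.4046)] / 5.0262552 = 1.74906087 / 5.0262552 = 0.348
  phi_hat_2 = [gamma(0) gamma(2) - gamma(1)^2] / det = [(2.3313)(-0.4046) - (0.6393)^2] / 5.0262552 = -1.35194847 / 5.0262552 = -0.269
So phi_hat = [0.3480, -0.2690].
Therefore phi_hat_2 = -0.2690.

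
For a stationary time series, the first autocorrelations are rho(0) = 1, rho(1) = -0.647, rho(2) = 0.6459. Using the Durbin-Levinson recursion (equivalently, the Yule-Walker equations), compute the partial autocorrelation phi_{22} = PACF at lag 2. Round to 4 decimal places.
\phi_{22} = 0.3909

The PACF at lag k is phi_{kk}, the last component of the solution
to the Yule-Walker system G_k phi = r_k where
  (G_k)_{ij} = rho(|i - j|), (r_k)_i = rho(i), i,j = 1..k.
Equivalently, Durbin-Levinson gives phi_{kk} iteratively:
  phi_{11} = rho(1)
  phi_{kk} = [rho(k) - sum_{j=1..k-1} phi_{k-1,j} rho(k-j)]
            / [1 - sum_{j=1..k-1} phi_{k-1,j} rho(j)],
  phi_{k,j} = phi_{k-1,j} - phi_{kk} phi_{k-1,k-j},  j = 1..k-1.
Step k = 1:
  phi_11 = rho(1) = -0.647.
Step k = 2:
  phi_22 = [rho(2) - phi_11 rho(1)] / [1 - phi_11 rho(1)] = [0.6459 - (-0.647)(-0.647)] / [1 - (-0.647)(-0.647)]
         = 0.227291 / 0.581391 = 0.3909.
Therefore phi_{22} = 0.3909.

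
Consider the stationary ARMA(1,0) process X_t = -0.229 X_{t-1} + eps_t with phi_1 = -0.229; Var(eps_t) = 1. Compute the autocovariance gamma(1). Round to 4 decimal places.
\gamma(1) = -0.2417

Multiply the model equation by X_{t-k} and take expectations. With theta_0 = psi_0 = 1 and psi_j the MA(infinity) weights, this gives
  gamma(k) - sum_i phi_i gamma(k-i) = c_k,
  c_k = sigma^2 * sum_{j=k..q} theta_j psi_{j-k}   (c_k = 0 for k > q),
using gamma(-m) = gamma(m).
Pure AR (q = 0): c_0 = sigma^2 = 1, c_k = 0 for k >= 1.
Equations for k = 0 and k = 1 (AR order 1):
  gamma(0) = phi_1 gamma(1) + c_0
  gamma(1) = phi_1 gamma(0) + c_1
Substituting the second into the first: gamma(0) (1 - phi_1^2) = c_0 + phi_1 c_1, so
  gamma(0) = c_0 / (1 - phi_1^2) = 1 / (1 - (-0.229)^2) = 1 / 0.947559 = 1.055343.
  gamma(1) = phi_1 gamma(0) = (-0.229)(1.055343) = -0.241674.
Therefore gamma(1) = -0.2417 (to 4 decimal places).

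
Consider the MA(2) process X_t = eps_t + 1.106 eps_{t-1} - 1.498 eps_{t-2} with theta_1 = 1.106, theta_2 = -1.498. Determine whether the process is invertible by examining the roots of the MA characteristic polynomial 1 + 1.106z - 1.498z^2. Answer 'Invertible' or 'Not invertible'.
\text{Not invertible}

The MA(q) characteristic polynomial is P(z) = 1 + 1.106z - 1.498z^2.
Invertibility requires all roots to lie outside the unit circle, i.e. |z| > 1 for every root.
Set 1 + (1.106) z + (-1.498) z^2 = 0, i.e. a z^2 + b z + c = 0 with a = -1.498, b = 1.106, c = 1.
Discriminant D = b^2 - 4ac = (1.106)^2 - 4*(-1.498)*1 = 1.223236 - (-5.992) = 7.215236.
D >= 0, so the roots are real: z = (-b +/- sqrt(D)) / (2a) = (-1.106 +/- 2.686119) / (-2.996).
  z_1 = (-1.106 + 2.686119) / (-2.996) = -0.5274,   |z_1| = 0.5274.
  z_2 = (-1.106 - 2.686119) / (-2.996) = 1.2657,   |z_2| = 1.2657.
Moduli of all roots: 0.5274, 1.2657.
All moduli strictly greater than 1? No.
Verdict: Not invertible.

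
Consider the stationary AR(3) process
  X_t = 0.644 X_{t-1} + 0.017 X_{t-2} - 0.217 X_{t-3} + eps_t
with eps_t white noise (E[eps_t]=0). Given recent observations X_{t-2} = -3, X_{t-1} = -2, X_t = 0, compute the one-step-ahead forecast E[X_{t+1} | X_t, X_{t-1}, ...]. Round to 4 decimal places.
E[X_{t+1} \mid \mathcal F_t] = 0.6170

For an AR(p) model X_t = c + sum_i phi_i X_{t-i} + eps_t, the
one-step-ahead conditional mean is
  E[X_{t+1} | X_t, ...] = c + sum_i phi_i X_{t+1-i}.
Substitute known values:
  E[X_{t+1} | ...] = (0.644) * (0) + (0.017) * (-2) + (-0.217) * (-3)
                   = 0.6170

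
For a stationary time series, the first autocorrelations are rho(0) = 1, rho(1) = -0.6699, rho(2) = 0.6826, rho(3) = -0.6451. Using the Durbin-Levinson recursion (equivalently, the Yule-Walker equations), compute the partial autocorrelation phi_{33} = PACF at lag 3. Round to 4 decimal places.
\phi_{33} = -0.2160

The PACF at lag k is phi_{kk}, the last component of the solution
to the Yule-Walker system G_k phi = r_k where
  (G_k)_{ij} = rho(|i - j|), (r_k)_i = rho(i), i,j = 1..k.
Equivalently, Durbin-Levinson gives phi_{kk} iteratively:
  phi_{11} = rho(1)
  phi_{kk} = [rho(k) - sum_{j=1..k-1} phi_{k-1,j} rho(k-j)]
            / [1 - sum_{j=1..k-1} phi_{k-1,j} rho(j)],
  phi_{k,j} = phi_{k-1,j} - phi_{kk} phi_{k-1,k-j},  j = 1..k-1.
Step k = 1:
  phi_11 = rho(1) = -0.6699.
Step k = 2:
  phi_22 = [rho(2) - phi_11 rho(1)] / [1 - phi_11 rho(1)] = [0.6826 - (-0.6699)(-0.6699)] / [1 - (-0.6699)(-0.6699)]
         = 0.23383399 / 0.55123399 = 0.424201.
  Update: phi_21 = phi_11 - phi_22 phi_11 = -0.6699 - (0.424201)(-0.6699) = -0.385728.
Step k = 3:
  phi_33 = [rho(3) - phi_21 rho(2) - phi_22 rho(1)] / [1 - phi_21 rho(1) - phi_22 rho(2)]
    numerator   = -0.6451 - (-0.385728)(0.6826) - (0.424201)(-0.6699) = -0.09763
    denominator = 1 - (-0.385728)(-0.6699) - (0.424201)(0.6826) = 0.45204139
  phi_33 = -0.09763 / 0.45204139 = -0.216.
Therefore phi_{33} = -0.2160.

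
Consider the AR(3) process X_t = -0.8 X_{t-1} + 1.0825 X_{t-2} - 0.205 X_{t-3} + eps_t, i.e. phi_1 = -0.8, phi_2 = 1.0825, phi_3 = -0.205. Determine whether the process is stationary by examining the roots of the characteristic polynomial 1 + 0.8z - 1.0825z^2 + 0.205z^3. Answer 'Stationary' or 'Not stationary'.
\text{Not stationary}

The AR(p) characteristic polynomial is P(z) = 1 + 0.8z - 1.0825z^2 + 0.205z^3.
Stationarity requires all roots to lie outside the unit circle, i.e. |z| > 1 for every root.
Degree 3: look for a simple real root z0 first, then factor out (1 - z/z0) and solve the remaining quadratic.
Testing z0 = 4: P(4) = 1 + (0.8)(4) + (-1.0825)(4)^2 + (0.205)(4)^3
  = 1 + (3.2) + (-17.32) + (13.12) = 0.  So z_0 = 4 is a root, |z_0| = 4.
Divide out the factor (1 - 0.25 z) = (1 - z/z0) (since 1/z0 = 0.25):
  P(z) = (1 - 0.25 z)(1 + (1.05) z + (-0.82) z^2)
  [check: z-coef 1.05 - (0.25) = 0.8; z^2-coef -0.82 - (0.25)(1.05) = -1.0825; z^3-coef -(0.25)(-0.82) = 0.205.]
Remaining roots from the quadratic factor 1 + (1.05) z + (-0.82) z^2:
  Set 1 + (1.05) z + (-0.82) z^2 = 0, i.e. a z^2 + b z + c = 0 with a = -0.82, b = 1.05, c = 1.
  Discriminant D = b^2 - 4ac = (1.05)^2 - 4*(-0.82)*1 = 1.1025 - (-3.28) = 4.3825.
  D >= 0, so the roots are real: z = (-b +/- sqrt(D)) / (2a) = (-1.05 +/- 2.093442) / (-1.64).
    z_1 = (-1.05 + 2.093442) / (-1.64) = -0.6362,   |z_1| = 0.6362.
    z_2 = (-1.05 - 2.093442) / (-1.64) = 1.9167,   |z_2| = 1.9167.
Moduli of all roots: 4.0000, 0.6362, 1.9167.
All moduli strictly greater than 1? No.
Verdict: Not stationary.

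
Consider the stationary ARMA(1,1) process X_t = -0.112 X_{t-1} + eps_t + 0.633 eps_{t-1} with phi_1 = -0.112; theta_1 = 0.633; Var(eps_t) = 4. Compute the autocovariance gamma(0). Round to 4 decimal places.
\gamma(0) = 5.0996

Multiply the model equation by X_{t-k} and take expectations. With theta_0 = psi_0 = 1 and psi_j the MA(infinity) weights, this gives
  gamma(k) - sum_i phi_i gamma(k-i) = c_k,
  c_k = sigma^2 * sum_{j=k..q} theta_j psi_{j-k}   (c_k = 0 for k > q),
using gamma(-m) = gamma(m).
psi-weights needed (psi_j = theta_j + sum_i phi_i psi_{j-i}):
  psi_1 = theta_1 + phi_1 = 0.633 + (-0.112) = 0.521
Right-hand sides:
  c_0 = sigma^2 (1 + theta_1 psi_1) = 4 * (1 + (0.633)(0.521)) = 4 * 1.329793 = 5.319172
  c_1 = sigma^2 theta_1 = 4 * (0.633) = 2.532
  c_2 = 0
Equations for k = 0 and k = 1 (AR order 1):
  gamma(0) = phi_1 gamma(1) + c_0
  gamma(1) = phi_1 gamma(0) + c_1
Substituting the second into the first: gamma(0) (1 - phi_1^2) = c_0 + phi_1 c_1, so
  gamma(0) = (c_0 + phi_1 c_1) / (1 - phi_1^2) = (5.319172 + (-0.112)(2.532)) / (1 - (-0.112)^2) = 5.035588 / 0.987456 = 5.099557.
Therefore gamma(0) = 5.0996 (to 4 decimal places).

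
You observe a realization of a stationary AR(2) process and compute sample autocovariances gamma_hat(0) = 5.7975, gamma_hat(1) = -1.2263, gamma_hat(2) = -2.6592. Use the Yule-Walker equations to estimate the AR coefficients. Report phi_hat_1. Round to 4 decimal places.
\hat\phi_{1} = -0.3230

The Yule-Walker equations for an AR(p) process read, in matrix form,
  Gamma_p phi = r_p,   with   (Gamma_p)_{ij} = gamma(|i - j|),
                       (r_p)_i = gamma(i),   i,j = 1..p.
Substitute the sample gammas (Toeplitz matrix and right-hand side of size 2):
  Gamma_p = [[5.7975, -1.2263], [-1.2263, 5.7975]]
  r_p     = [-1.2263, -2.6592]
Written out:
  5.7975 phi_1 - 1.2263 phi_2 = -1.2263
  -1.2263 phi_1 + 5.7975 phi_2 = -2.6592
Solve by Cramer's rule:
  det = gamma(0)^2 - gamma(1)^2 = (5.7975)^2 - (-1.2263)^2 = 33.61100625 - 1.50381169 = 32.10719456
  phi_hat_1 = [gamma(1) gamma(0) - gamma(1) gamma(2)] / det = [(-1.2263)(5.7975) - (-1.2263)(-2.6592)] / 32.10719456 = -10.37045121 / 32.10719456 = -0.323
  phi_hat_2 = [gamma(0) gamma(2) - gamma(1)^2] / det = [(5.7975)(-2.6592) - (-1.2263)^2] / 32.10719456 = -16.92052369 / 32.10719456 = -0.527
So phi_hat = [-0.3230, -0.5270].
Therefore phi_hat_1 = -0.3230.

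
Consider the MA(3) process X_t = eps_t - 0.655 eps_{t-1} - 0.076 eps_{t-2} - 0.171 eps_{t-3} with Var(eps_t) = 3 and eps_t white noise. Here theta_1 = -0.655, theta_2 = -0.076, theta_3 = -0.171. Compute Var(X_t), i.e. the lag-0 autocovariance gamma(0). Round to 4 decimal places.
\gamma(0) = 4.3921

For an MA(q) process X_t = eps_t + sum_i theta_i eps_{t-i} with
Var(eps_t) = sigma^2, the variance is
  gamma(0) = sigma^2 * (1 + sum_i theta_i^2).
  sum_i theta_i^2 = (-0.655)^2 + (-0.076)^2 + (-0.171)^2 = 0.429025 + 0.005776 + 0.029241 = 0.464042.
  gamma(0) = 3 * (1 + 0.464042) = 3 * 1.464042 = 4.392126, which rounds to 4.3921.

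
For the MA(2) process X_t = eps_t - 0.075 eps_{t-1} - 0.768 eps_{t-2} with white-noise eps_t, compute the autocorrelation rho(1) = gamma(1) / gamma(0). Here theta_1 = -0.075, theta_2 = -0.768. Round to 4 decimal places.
\rho(1) = -0.0109

For an MA(q) process with theta_0 = 1, the autocovariance is
  gamma(k) = sigma^2 * sum_{i=0..q-k} theta_i * theta_{i+k},
and rho(k) = gamma(k) / gamma(0). Sigma^2 cancels.
  numerator   = (1)*(-0.075) + (-0.075)*(-0.768) = -0.0174.
  denominator = (1)^2 + (-0.075)^2 + (-0.768)^2 = 1.595449.
  rho(1) = -0.0174 / 1.595449 = -0.0109.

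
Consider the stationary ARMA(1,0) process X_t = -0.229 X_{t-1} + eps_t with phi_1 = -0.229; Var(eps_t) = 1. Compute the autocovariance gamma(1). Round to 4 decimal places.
\gamma(1) = -0.2417

Multiply the model equation by X_{t-k} and take expectations. With theta_0 = psi_0 = 1 and psi_j the MA(infinity) weights, this gives
  gamma(k) - sum_i phi_i gamma(k-i) = c_k,
  c_k = sigma^2 * sum_{j=k..q} theta_j psi_{j-k}   (c_k = 0 for k > q),
using gamma(-m) = gamma(m).
Pure AR (q = 0): c_0 = sigma^2 = 1, c_k = 0 for k >= 1.
Equations for k = 0 and k = 1 (AR order 1):
  gamma(0) = phi_1 gamma(1) + c_0
  gamma(1) = phi_1 gamma(0) + c_1
Substituting the second into the first: gamma(0) (1 - phi_1^2) = c_0 + phi_1 c_1, so
  gamma(0) = c_0 / (1 - phi_1^2) = 1 / (1 - (-0.229)^2) = 1 / 0.947559 = 1.055343.
  gamma(1) = phi_1 gamma(0) = (-0.229)(1.055343) = -0.241674.
Therefore gamma(1) = -0.2417 (to 4 decimal places).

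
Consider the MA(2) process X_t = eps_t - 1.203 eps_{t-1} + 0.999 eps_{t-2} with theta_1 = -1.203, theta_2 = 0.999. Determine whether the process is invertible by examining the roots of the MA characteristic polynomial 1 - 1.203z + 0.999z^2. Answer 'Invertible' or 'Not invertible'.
\text{Invertible}

The MA(q) characteristic polynomial is P(z) = 1 - 1.203z + 0.999z^2.
Invertibility requires all roots to lie outside the unit circle, i.e. |z| > 1 for every root.
Set 1 + (-1.203) z + (0.999) z^2 = 0, i.e. a z^2 + b z + c = 0 with a = 0.999, b = -1.203, c = 1.
Discriminant D = b^2 - 4ac = (-1.203)^2 - 4*(0.999)*1 = 1.447209 - (3.996) = -2.548791.
D < 0, so the roots are the complex-conjugate pair z = (-b +/- i sqrt(-D)) / (2a) = 0.6021 +/- 0.799i.
For a conjugate pair |z|^2 = z * conj(z) = (product of roots) = c/a = 1/(0.999) = 1.001001, so |z| = sqrt(1.001001) = 1.0005 for both roots.
Moduli of all roots: 1.0005, 1.0005.
All moduli strictly greater than 1? Yes.
Verdict: Invertible.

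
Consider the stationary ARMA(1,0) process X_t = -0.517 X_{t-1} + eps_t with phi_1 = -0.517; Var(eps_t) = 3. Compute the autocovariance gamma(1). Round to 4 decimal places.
\gamma(1) = -2.1168

Multiply the model equation by X_{t-k} and take expectations. With theta_0 = psi_0 = 1 and psi_j the MA(infinity) weights, this gives
  gamma(k) - sum_i phi_i gamma(k-i) = c_k,
  c_k = sigma^2 * sum_{j=k..q} theta_j psi_{j-k}   (c_k = 0 for k > q),
using gamma(-m) = gamma(m).
Pure AR (q = 0): c_0 = sigma^2 = 3, c_k = 0 for k >= 1.
Equations for k = 0 and k = 1 (AR order 1):
  gamma(0) = phi_1 gamma(1) + c_0
  gamma(1) = phi_1 gamma(0) + c_1
Substituting the second into the first: gamma(0) (1 - phi_1^2) = c_0 + phi_1 c_1, so
  gamma(0) = c_0 / (1 - phi_1^2) = 3 / (1 - (-0.517)^2) = 3 / 0.732711 = 4.094384.
  gamma(1) = phi_1 gamma(0) = (-0.517)(4.094384) = -2.116796.
Therefore gamma(1) = -2.1168 (to 4 decimal places).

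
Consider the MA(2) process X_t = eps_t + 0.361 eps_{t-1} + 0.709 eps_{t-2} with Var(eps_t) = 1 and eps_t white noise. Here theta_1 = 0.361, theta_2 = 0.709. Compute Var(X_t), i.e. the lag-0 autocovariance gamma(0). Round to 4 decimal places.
\gamma(0) = 1.6330

For an MA(q) process X_t = eps_t + sum_i theta_i eps_{t-i} with
Var(eps_t) = sigma^2, the variance is
  gamma(0) = sigma^2 * (1 + sum_i theta_i^2).
  sum_i theta_i^2 = (0.361)^2 + (0.709)^2 = 0.130321 + 0.502681 = 0.633002.
  gamma(0) = 1 * (1 + 0.633002) = 1 * 1.633002 = 1.633002, which rounds to 1.6330.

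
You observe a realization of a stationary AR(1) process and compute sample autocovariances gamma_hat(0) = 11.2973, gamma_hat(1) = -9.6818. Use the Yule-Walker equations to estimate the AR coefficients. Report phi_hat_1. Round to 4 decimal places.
\hat\phi_{1} = -0.8570

The Yule-Walker equations for an AR(p) process read, in matrix form,
  Gamma_p phi = r_p,   with   (Gamma_p)_{ij} = gamma(|i - j|),
                       (r_p)_i = gamma(i),   i,j = 1..p.
Substitute the sample gammas (Toeplitz matrix and right-hand side of size 1):
  Gamma_p = [[11.2973]]
  r_p     = [-9.6818]
With p = 1 this is the single equation gamma(0) phi_1 = gamma(1):
  phi_hat_1 = gamma(1) / gamma(0) = -9.6818 / 11.2973 = -0.8570.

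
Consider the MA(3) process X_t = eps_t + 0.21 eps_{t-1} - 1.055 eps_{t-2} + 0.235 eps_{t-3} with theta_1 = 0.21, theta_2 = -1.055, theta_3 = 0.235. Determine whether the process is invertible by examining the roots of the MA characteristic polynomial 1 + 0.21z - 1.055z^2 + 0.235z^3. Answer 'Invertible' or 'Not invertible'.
\text{Not invertible}

The MA(q) characteristic polynomial is P(z) = 1 + 0.21z - 1.055z^2 + 0.235z^3.
Invertibility requires all roots to lie outside the unit circle, i.e. |z| > 1 for every root.
Degree 3: look for a simple real root z0 first, then factor out (1 - z/z0) and solve the remaining quadratic.
Testing z0 = 4: P(4) = 1 + (0.21)(4) + (-1.055)(4)^2 + (0.235)(4)^3
  = 1 + (0.84) + (-16.88) + (15.04) = 0.  So z_0 = 4 is a root, |z_0| = 4.
Divide out the factor (1 - 0.25 z) = (1 - z/z0) (since 1/z0 = 0.25):
  P(z) = (1 - 0.25 z)(1 + (0.46) z + (-0.94) z^2)
  [check: z-coef 0.46 - (0.25) = 0.21; z^2-coef -0.94 - (0.25)(0.46) = -1.055; z^3-coef -(0.25)(-0.94) = 0.235.]
Remaining roots from the quadratic factor 1 + (0.46) z + (-0.94) z^2:
  Set 1 + (0.46) z + (-0.94) z^2 = 0, i.e. a z^2 + b z + c = 0 with a = -0.94, b = 0.46, c = 1.
  Discriminant D = b^2 - 4ac = (0.46)^2 - 4*(-0.94)*1 = 0.2116 - (-3.76) = 3.9716.
  D >= 0, so the roots are real: z = (-b +/- sqrt(D)) / (2a) = (-0.46 +/- 1.992887) / (-1.88).
    z_1 = (-0.46 + 1.992887) / (-1.88) = -0.8154,   |z_1| = 0.8154.
    z_2 = (-0.46 - 1.992887) / (-1.88) = 1.3047,   |z_2| = 1.3047.
Moduli of all roots: 4.0000, 0.8154, 1.3047.
All moduli strictly greater than 1? No.
Verdict: Not invertible.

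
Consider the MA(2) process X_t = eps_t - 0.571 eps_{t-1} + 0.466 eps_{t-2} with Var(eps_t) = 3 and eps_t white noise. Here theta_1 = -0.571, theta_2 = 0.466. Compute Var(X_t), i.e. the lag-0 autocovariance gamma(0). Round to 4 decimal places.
\gamma(0) = 4.6296

For an MA(q) process X_t = eps_t + sum_i theta_i eps_{t-i} with
Var(eps_t) = sigma^2, the variance is
  gamma(0) = sigma^2 * (1 + sum_i theta_i^2).
  sum_i theta_i^2 = (-0.571)^2 + (0.466)^2 = 0.326041 + 0.217156 = 0.543197.
  gamma(0) = 3 * (1 + 0.543197) = 3 * 1.543197 = 4.629591, which rounds to 4.6296.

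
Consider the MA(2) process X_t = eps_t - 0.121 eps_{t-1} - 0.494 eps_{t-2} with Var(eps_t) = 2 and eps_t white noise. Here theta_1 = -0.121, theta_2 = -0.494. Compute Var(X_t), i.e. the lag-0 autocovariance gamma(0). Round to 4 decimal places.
\gamma(0) = 2.5174

For an MA(q) process X_t = eps_t + sum_i theta_i eps_{t-i} with
Var(eps_t) = sigma^2, the variance is
  gamma(0) = sigma^2 * (1 + sum_i theta_i^2).
  sum_i theta_i^2 = (-0.121)^2 + (-0.494)^2 = 0.014641 + 0.244036 = 0.258677.
  gamma(0) = 2 * (1 + 0.258677) = 2 * 1.258677 = 2.517354, which rounds to 2.5174.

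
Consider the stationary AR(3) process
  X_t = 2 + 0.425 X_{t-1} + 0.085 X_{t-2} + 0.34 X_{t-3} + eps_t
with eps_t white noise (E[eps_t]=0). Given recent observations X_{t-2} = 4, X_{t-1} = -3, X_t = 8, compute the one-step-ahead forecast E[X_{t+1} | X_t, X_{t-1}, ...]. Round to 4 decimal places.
E[X_{t+1} \mid \mathcal F_t] = 6.5050

For an AR(p) model X_t = c + sum_i phi_i X_{t-i} + eps_t, the
one-step-ahead conditional mean is
  E[X_{t+1} | X_t, ...] = c + sum_i phi_i X_{t+1-i}.
Substitute known values:
  E[X_{t+1} | ...] = 2 + (0.425) * (8) + (0.085) * (-3) + (0.34) * (4)
                   = 6.5050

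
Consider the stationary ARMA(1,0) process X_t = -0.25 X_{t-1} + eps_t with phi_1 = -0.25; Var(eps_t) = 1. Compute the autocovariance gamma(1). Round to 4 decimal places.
\gamma(1) = -0.2667

Multiply the model equation by X_{t-k} and take expectations. With theta_0 = psi_0 = 1 and psi_j the MA(infinity) weights, this gives
  gamma(k) - sum_i phi_i gamma(k-i) = c_k,
  c_k = sigma^2 * sum_{j=k..q} theta_j psi_{j-k}   (c_k = 0 for k > q),
using gamma(-m) = gamma(m).
Pure AR (q = 0): c_0 = sigma^2 = 1, c_k = 0 for k >= 1.
Equations for k = 0 and k = 1 (AR order 1):
  gamma(0) = phi_1 gamma(1) + c_0
  gamma(1) = phi_1 gamma(0) + c_1
Substituting the second into the first: gamma(0) (1 - phi_1^2) = c_0 + phi_1 c_1, so
  gamma(0) = c_0 / (1 - phi_1^2) = 1 / (1 - (-0.25)^2) = 1 / 0.9375 = 1.066667.
  gamma(1) = phi_1 gamma(0) = (-0.25)(1.066667) = -0.266667.
Therefore gamma(1) = -0.2667 (to 4 decimal places).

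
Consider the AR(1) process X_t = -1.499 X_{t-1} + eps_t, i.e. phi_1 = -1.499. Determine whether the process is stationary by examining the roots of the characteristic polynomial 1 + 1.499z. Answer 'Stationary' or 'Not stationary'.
\text{Not stationary}

The AR(p) characteristic polynomial is P(z) = 1 + 1.499z.
Stationarity requires all roots to lie outside the unit circle, i.e. |z| > 1 for every root.
This is linear in z: 1 + (1.499) z = 0  =>  z = -1/(1.499) = -0.667111,  |z| = 0.667111.
Moduli of all roots: 0.6671.
All moduli strictly greater than 1? No.
Verdict: Not stationary.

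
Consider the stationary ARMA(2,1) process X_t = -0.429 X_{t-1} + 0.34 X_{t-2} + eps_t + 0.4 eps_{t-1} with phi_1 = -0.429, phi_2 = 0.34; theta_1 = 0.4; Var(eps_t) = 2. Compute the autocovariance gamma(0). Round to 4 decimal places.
\gamma(0) = 2.5062

Multiply the model equation by X_{t-k} and take expectations. With theta_0 = psi_0 = 1 and psi_j the MA(infinity) weights, this gives
  gamma(k) - sum_i phi_i gamma(k-i) = c_k,
  c_k = sigma^2 * sum_{j=k..q} theta_j psi_{j-k}   (c_k = 0 for k > q),
using gamma(-m) = gamma(m).
psi-weights needed (psi_j = theta_j + sum_i phi_i psi_{j-i}):
  psi_1 = theta_1 + phi_1 = 0.4 + (-0.429) = -0.029
Right-hand sides:
  c_0 = sigma^2 (1 + theta_1 psi_1) = 2 * (1 + (0.4)(-0.029)) = 2 * 0.9884 = 1.9768
  c_1 = sigma^2 theta_1 = 2 * (0.4) = 0.8
  c_2 = 0
Equations for k = 0, 1, 2 (AR order 2, c_2 = 0):
  (E0) gamma(0) = phi_1 gamma(1) + phi_2 gamma(2) + c_0
  (E1) gamma(1) = phi_1 gamma(0) + phi_2 gamma(1) + c_1
  (E2) gamma(2) = phi_1 gamma(1) + phi_2 gamma(0)
From (E1): gamma(1) = A gamma(0) + B with
  A = phi_1 / (1 - phi_2) = -0.429 / 0.66 = -0.65,   B = c_1 / (1 - phi_2) = 0.8 / 0.66 = 1.212121.
Insert (E2) into (E0): gamma(0) (1 - phi_2^2) = phi_1 (1 + phi_2) gamma(1) + c_0.
  phi_1 (1 + phi_2) = (-0.429)(1.34) = -0.57486,   1 - phi_2^2 = 0.8844.
Replace gamma(1) by A gamma(0) + B and collect gamma(0):
  gamma(0) [0.8844 - (-0.57486)(-0.65)] = (-0.57486)(1.212121) + 1.9768
  gamma(0) * 0.510741 = 1.28
  gamma(0) = 1.28 / 0.510741 = 2.506163.
Therefore gamma(0) = 2.5062 (to 4 decimal places).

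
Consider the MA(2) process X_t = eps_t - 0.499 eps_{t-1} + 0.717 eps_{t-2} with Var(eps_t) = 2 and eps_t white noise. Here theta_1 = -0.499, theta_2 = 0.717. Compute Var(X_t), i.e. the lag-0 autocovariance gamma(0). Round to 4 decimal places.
\gamma(0) = 3.5262

For an MA(q) process X_t = eps_t + sum_i theta_i eps_{t-i} with
Var(eps_t) = sigma^2, the variance is
  gamma(0) = sigma^2 * (1 + sum_i theta_i^2).
  sum_i theta_i^2 = (-0.499)^2 + (0.717)^2 = 0.249001 + 0.514089 = 0.76309.
  gamma(0) = 2 * (1 + 0.76309) = 2 * 1.76309 = 3.52618, which rounds to 3.5262.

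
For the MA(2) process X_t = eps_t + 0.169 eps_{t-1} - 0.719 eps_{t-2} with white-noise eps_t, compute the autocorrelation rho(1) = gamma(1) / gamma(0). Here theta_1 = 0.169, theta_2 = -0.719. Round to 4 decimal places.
\rho(1) = 0.0307

For an MA(q) process with theta_0 = 1, the autocovariance is
  gamma(k) = sigma^2 * sum_{i=0..q-k} theta_i * theta_{i+k},
and rho(k) = gamma(k) / gamma(0). Sigma^2 cancels.
  numerator   = (1)*(0.169) + (0.169)*(-0.719) = 0.047489.
  denominator = (1)^2 + (0.169)^2 + (-0.719)^2 = 1.545522.
  rho(1) = 0.047489 / 1.545522 = 0.0307.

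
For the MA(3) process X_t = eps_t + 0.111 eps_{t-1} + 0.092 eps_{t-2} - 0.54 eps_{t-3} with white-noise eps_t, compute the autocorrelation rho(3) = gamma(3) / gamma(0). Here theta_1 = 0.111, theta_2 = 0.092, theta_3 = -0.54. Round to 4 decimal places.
\rho(3) = -0.4115

For an MA(q) process with theta_0 = 1, the autocovariance is
  gamma(k) = sigma^2 * sum_{i=0..q-k} theta_i * theta_{i+k},
and rho(k) = gamma(k) / gamma(0). Sigma^2 cancels.
  numerator   = (1)*(-0.54) = -0.54.
  denominator = (1)^2 + (0.111)^2 + (0.092)^2 + (-0.54)^2 = 1.312385.
  rho(3) = -0.54 / 1.312385 = -0.4115.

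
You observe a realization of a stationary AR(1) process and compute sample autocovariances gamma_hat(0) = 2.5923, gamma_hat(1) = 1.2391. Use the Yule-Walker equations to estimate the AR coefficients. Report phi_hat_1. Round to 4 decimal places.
\hat\phi_{1} = 0.4780

The Yule-Walker equations for an AR(p) process read, in matrix form,
  Gamma_p phi = r_p,   with   (Gamma_p)_{ij} = gamma(|i - j|),
                       (r_p)_i = gamma(i),   i,j = 1..p.
Substitute the sample gammas (Toeplitz matrix and right-hand side of size 1):
  Gamma_p = [[2.5923]]
  r_p     = [1.2391]
With p = 1 this is the single equation gamma(0) phi_1 = gamma(1):
  phi_hat_1 = gamma(1) / gamma(0) = 1.2391 / 2.5923 = 0.4780.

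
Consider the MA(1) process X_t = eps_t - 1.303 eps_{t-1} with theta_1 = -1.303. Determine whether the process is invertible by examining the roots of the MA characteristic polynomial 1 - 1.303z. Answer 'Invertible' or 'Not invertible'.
\text{Not invertible}

The MA(q) characteristic polynomial is P(z) = 1 - 1.303z.
Invertibility requires all roots to lie outside the unit circle, i.e. |z| > 1 for every root.
This is linear in z: 1 + (-1.303) z = 0  =>  z = -1/(-1.303) = 0.76746,  |z| = 0.76746.
Moduli of all roots: 0.7675.
All moduli strictly greater than 1? No.
Verdict: Not invertible.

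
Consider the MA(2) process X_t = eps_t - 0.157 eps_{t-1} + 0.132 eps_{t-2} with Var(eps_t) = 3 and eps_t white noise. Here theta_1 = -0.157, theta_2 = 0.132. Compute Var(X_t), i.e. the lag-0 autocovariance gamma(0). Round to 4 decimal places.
\gamma(0) = 3.1262

For an MA(q) process X_t = eps_t + sum_i theta_i eps_{t-i} with
Var(eps_t) = sigma^2, the variance is
  gamma(0) = sigma^2 * (1 + sum_i theta_i^2).
  sum_i theta_i^2 = (-0.157)^2 + (0.132)^2 = 0.024649 + 0.017424 = 0.042073.
  gamma(0) = 3 * (1 + 0.042073) = 3 * 1.042073 = 3.126219, which rounds to 3.1262.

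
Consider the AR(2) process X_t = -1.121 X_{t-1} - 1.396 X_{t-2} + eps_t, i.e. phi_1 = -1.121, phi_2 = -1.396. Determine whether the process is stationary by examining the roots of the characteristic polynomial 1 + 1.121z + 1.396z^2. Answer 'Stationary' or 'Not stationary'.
\text{Not stationary}

The AR(p) characteristic polynomial is P(z) = 1 + 1.121z + 1.396z^2.
Stationarity requires all roots to lie outside the unit circle, i.e. |z| > 1 for every root.
Set 1 + (1.121) z + (1.396) z^2 = 0, i.e. a z^2 + b z + c = 0 with a = 1.396, b = 1.121, c = 1.
Discriminant D = b^2 - 4ac = (1.121)^2 - 4*(1.396)*1 = 1.256641 - (5.584) = -4.327359.
D < 0, so the roots are the complex-conjugate pair z = (-b +/- i sqrt(-D)) / (2a) = -0.4015 +/- 0.7451i.
For a conjugate pair |z|^2 = z * conj(z) = (product of roots) = c/a = 1/(1.396) = 0.716332, so |z| = sqrt(0.716332) = 0.8464 for both roots.
Moduli of all roots: 0.8464, 0.8464.
All moduli strictly greater than 1? No.
Verdict: Not stationary.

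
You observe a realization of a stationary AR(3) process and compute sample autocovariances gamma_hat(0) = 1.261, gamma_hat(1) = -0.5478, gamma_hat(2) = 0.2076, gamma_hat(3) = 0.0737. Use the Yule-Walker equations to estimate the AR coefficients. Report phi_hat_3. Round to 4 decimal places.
\hat\phi_{3} = 0.1470

The Yule-Walker equations for an AR(p) process read, in matrix form,
  Gamma_p phi = r_p,   with   (Gamma_p)_{ij} = gamma(|i - j|),
                       (r_p)_i = gamma(i),   i,j = 1..p.
Substitute the sample gammas (Toeplitz matrix and right-hand side of size 3):
  Gamma_p = [[1.261, -0.5478, 0.2076], [-0.5478, 1.261, -0.5478], [0.2076, -0.5478, 1.261]]
  r_p     = [-0.5478, 0.2076, 0.0737]
Written out (R1..R3):
  (R1) 1.261 phi_1 - 0.5478 phi_2 + 0.2076 phi_3 = -0.5478
  (R2) -0.5478 phi_1 + 1.261 phi_2 - 0.5478 phi_3 = 0.2076
  (R3) 0.2076 phi_1 - 0.5478 phi_2 + 1.261 phi_3 = 0.0737
Gaussian elimination:
  R2 <- R2 - (-0.5478/1.261) R1 = R2 - (-0.434417) R1:  1.023026 phi_2 - 0.457615 phi_3 = -0.030374
  R3 <- R3 - (0.2076/1.261) R1 = R3 - (0.164631) R1:  -0.457615 phi_2 + 1.226823 phi_3 = 0.163885
  R3 <- R3 - (-0.457615/1.023026) R2 = R3 - (-0.447315) R2:  1.022124 phi_3 = 0.150298
Back-substitution:
  phi_hat_3 = 0.150298 / 1.022124 = 0.147045
  phi_hat_2 = (-0.030374 - (-0.457615)(0.147045)) / 1.023026 = 0.036085
  phi_hat_1 = (-0.5478 - (-0.5478)(0.036085) - (0.2076)(0.147045)) / 1.261 = -0.442949
So phi_hat = [-0.4429, 0.0361, 0.1470].
Therefore phi_hat_3 = 0.1470.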